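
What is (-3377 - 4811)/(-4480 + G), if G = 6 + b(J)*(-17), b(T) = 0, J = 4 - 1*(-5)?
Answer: 4094/2237 ≈ 1.8301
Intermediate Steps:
J = 9 (J = 4 + 5 = 9)
G = 6 (G = 6 + 0*(-17) = 6 + 0 = 6)
(-3377 - 4811)/(-4480 + G) = (-3377 - 4811)/(-4480 + 6) = -8188/(-4474) = -8188*(-1/4474) = 4094/2237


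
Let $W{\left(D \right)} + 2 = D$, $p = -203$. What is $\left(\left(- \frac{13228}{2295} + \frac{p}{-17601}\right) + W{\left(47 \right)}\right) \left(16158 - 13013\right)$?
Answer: $\frac{19553058628}{158409} \approx 1.2343 \cdot 10^{5}$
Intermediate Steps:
$W{\left(D \right)} = -2 + D$
$\left(\left(- \frac{13228}{2295} + \frac{p}{-17601}\right) + W{\left(47 \right)}\right) \left(16158 - 13013\right) = \left(\left(- \frac{13228}{2295} - \frac{203}{-17601}\right) + \left(-2 + 47\right)\right) \left(16158 - 13013\right) = \left(\left(\left(-13228\right) \frac{1}{2295} - - \frac{203}{17601}\right) + 45\right) 3145 = \left(\left(- \frac{13228}{2295} + \frac{203}{17601}\right) + 45\right) 3145 = \left(- \frac{77453381}{13464765} + 45\right) 3145 = \frac{528461044}{13464765} \cdot 3145 = \frac{19553058628}{158409}$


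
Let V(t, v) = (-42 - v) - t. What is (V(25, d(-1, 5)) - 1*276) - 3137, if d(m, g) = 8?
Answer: -3488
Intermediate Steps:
V(t, v) = -42 - t - v
(V(25, d(-1, 5)) - 1*276) - 3137 = ((-42 - 1*25 - 1*8) - 1*276) - 3137 = ((-42 - 25 - 8) - 276) - 3137 = (-75 - 276) - 3137 = -351 - 3137 = -3488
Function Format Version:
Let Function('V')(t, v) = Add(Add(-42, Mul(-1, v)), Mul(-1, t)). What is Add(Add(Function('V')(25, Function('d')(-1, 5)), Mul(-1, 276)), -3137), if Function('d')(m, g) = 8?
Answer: -3488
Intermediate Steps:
Function('V')(t, v) = Add(-42, Mul(-1, t), Mul(-1, v))
Add(Add(Function('V')(25, Function('d')(-1, 5)), Mul(-1, 276)), -3137) = Add(Add(Add(-42, Mul(-1, 25), Mul(-1, 8)), Mul(-1, 276)), -3137) = Add(Add(Add(-42, -25, -8), -276), -3137) = Add(Add(-75, -276), -3137) = Add(-351, -3137) = -3488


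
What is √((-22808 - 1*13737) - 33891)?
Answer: 2*I*√17609 ≈ 265.4*I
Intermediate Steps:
√((-22808 - 1*13737) - 33891) = √((-22808 - 13737) - 33891) = √(-36545 - 33891) = √(-70436) = 2*I*√17609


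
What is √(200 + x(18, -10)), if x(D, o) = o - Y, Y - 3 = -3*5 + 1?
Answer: √201 ≈ 14.177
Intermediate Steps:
Y = -11 (Y = 3 + (-3*5 + 1) = 3 + (-15 + 1) = 3 - 14 = -11)
x(D, o) = 11 + o (x(D, o) = o - 1*(-11) = o + 11 = 11 + o)
√(200 + x(18, -10)) = √(200 + (11 - 10)) = √(200 + 1) = √201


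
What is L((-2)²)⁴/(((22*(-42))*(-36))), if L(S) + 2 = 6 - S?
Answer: 0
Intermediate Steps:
L(S) = 4 - S (L(S) = -2 + (6 - S) = 4 - S)
L((-2)²)⁴/(((22*(-42))*(-36))) = (4 - 1*(-2)²)⁴/(((22*(-42))*(-36))) = (4 - 1*4)⁴/((-924*(-36))) = (4 - 4)⁴/33264 = 0⁴*(1/33264) = 0*(1/33264) = 0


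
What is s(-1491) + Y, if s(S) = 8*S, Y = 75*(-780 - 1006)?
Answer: -145878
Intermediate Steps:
Y = -133950 (Y = 75*(-1786) = -133950)
s(-1491) + Y = 8*(-1491) - 133950 = -11928 - 133950 = -145878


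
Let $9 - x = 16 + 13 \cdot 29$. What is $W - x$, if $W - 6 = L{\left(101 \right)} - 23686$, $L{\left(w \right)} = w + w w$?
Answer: $-12994$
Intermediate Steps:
$L{\left(w \right)} = w + w^{2}$
$x = -384$ ($x = 9 - \left(16 + 13 \cdot 29\right) = 9 - \left(16 + 377\right) = 9 - 393 = -384$)
$W = -13378$ ($W = 6 + \left(101 \left(1 + 101\right) - 23686\right) = 6 + \left(101 \cdot 102 - 23686\right) = 6 + \left(10302 - 23686\right) = 6 - 13384 = -13378$)
$W - x = -13378 - -384 = -13378 + 384 = -12994$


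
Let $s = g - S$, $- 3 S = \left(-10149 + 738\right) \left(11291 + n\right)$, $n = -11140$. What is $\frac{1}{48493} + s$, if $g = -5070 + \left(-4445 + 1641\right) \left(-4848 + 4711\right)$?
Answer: $- \frac{4587874236}{48493} \approx -94609.0$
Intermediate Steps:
$S = 473687$ ($S = - \frac{\left(-10149 + 738\right) \left(11291 - 11140\right)}{3} = - \frac{\left(-9411\right) 151}{3} = \left(- \frac{1}{3}\right) \left(-1421061\right) = 473687$)
$g = 379078$ ($g = -5070 - -384148 = -5070 + 384148 = 379078$)
$s = -94609$ ($s = 379078 - 473687 = -94609$)
$\frac{1}{48493} + s = \frac{1}{48493} - 94609 = - \frac{4587874236}{48493}$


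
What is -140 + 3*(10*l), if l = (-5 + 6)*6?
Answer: 40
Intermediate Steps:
l = 6 (l = 1*6 = 6)
-140 + 3*(10*l) = -140 + 3*(10*6) = -140 + 3*60 = -140 + 180 = 40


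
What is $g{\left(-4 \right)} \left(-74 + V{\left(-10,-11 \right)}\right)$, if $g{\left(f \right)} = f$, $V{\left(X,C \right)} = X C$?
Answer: $-144$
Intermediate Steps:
$V{\left(X,C \right)} = C X$
$g{\left(-4 \right)} \left(-74 + V{\left(-10,-11 \right)}\right) = - 4 \left(-74 - -110\right) = - 4 \left(-74 + 110\right) = \left(-4\right) 36 = -144$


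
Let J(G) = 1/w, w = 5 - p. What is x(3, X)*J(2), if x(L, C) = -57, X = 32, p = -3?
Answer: -57/8 ≈ -7.1250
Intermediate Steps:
w = 8 (w = 5 - 1*(-3) = 5 + 3 = 8)
J(G) = ⅛ (J(G) = 1/8 = ⅛)
x(3, X)*J(2) = -57*⅛ = -57/8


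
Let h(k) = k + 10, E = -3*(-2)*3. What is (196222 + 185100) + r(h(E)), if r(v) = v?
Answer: 381350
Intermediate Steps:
E = 18 (E = 6*3 = 18)
h(k) = 10 + k
(196222 + 185100) + r(h(E)) = (196222 + 185100) + (10 + 18) = 381322 + 28 = 381350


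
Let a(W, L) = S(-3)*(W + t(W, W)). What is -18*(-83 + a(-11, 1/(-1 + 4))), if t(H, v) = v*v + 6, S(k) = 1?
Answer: -594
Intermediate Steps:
t(H, v) = 6 + v² (t(H, v) = v² + 6 = 6 + v²)
a(W, L) = 6 + W + W² (a(W, L) = 1*(W + (6 + W²)) = 1*(6 + W + W²) = 6 + W + W²)
-18*(-83 + a(-11, 1/(-1 + 4))) = -18*(-83 + (6 - 11 + (-11)²)) = -18*(-83 + (6 - 11 + 121)) = -18*(-83 + 116) = -18*33 = -594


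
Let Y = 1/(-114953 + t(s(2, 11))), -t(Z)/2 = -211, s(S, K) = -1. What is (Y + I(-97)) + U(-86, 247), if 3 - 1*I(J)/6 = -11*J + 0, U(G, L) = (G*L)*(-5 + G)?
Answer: 220659776777/114531 ≈ 1.9266e+6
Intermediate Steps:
t(Z) = 422 (t(Z) = -2*(-211) = 422)
Y = -1/114531 (Y = 1/(-114953 + 422) = 1/(-114531) = -1/114531 ≈ -8.7313e-6)
U(G, L) = G*L*(-5 + G)
I(J) = 18 + 66*J (I(J) = 18 - 6*(-11*J + 0) = 18 - (-66)*J = 18 + 66*J)
(Y + I(-97)) + U(-86, 247) = (-1/114531 + (18 + 66*(-97))) - 86*247*(-5 - 86) = (-1/114531 + (18 - 6402)) - 86*247*(-91) = (-1/114531 - 6384) + 1933022 = -731165905/114531 + 1933022 = 220659776777/114531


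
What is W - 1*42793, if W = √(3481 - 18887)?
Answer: -42793 + I*√15406 ≈ -42793.0 + 124.12*I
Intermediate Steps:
W = I*√15406 (W = √(-15406) = I*√15406 ≈ 124.12*I)
W - 1*42793 = I*√15406 - 1*42793 = I*√15406 - 42793 = -42793 + I*√15406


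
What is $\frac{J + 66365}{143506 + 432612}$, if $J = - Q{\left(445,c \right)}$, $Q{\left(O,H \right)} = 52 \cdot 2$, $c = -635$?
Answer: $\frac{66261}{576118} \approx 0.11501$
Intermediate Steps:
$Q{\left(O,H \right)} = 104$
$J = -104$ ($J = \left(-1\right) 104 = -104$)
$\frac{J + 66365}{143506 + 432612} = \frac{-104 + 66365}{143506 + 432612} = \frac{66261}{576118}$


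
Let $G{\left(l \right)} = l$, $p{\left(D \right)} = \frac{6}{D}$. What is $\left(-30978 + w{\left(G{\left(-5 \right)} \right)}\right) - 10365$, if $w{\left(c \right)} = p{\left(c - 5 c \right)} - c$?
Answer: $- \frac{413377}{10} \approx -41338.0$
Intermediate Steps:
$w{\left(c \right)} = - c - \frac{3}{2 c}$ ($w{\left(c \right)} = \frac{6}{c - 5 c} - c = \frac{6}{\left(-4\right) c} - c = 6 \left(- \frac{1}{4 c}\right) - c = - \frac{3}{2 c} - c = - c - \frac{3}{2 c}$)
$\left(-30978 + w{\left(G{\left(-5 \right)} \right)}\right) - 10365 = \left(-30978 - \left(-5 + \frac{3}{2 \left(-5\right)}\right)\right) - 10365 = \left(-30978 + \left(5 - - \frac{3}{10}\right)\right) - 10365 = \left(-30978 + \left(5 + \frac{3}{10}\right)\right) - 10365 = \left(-30978 + \frac{53}{10}\right) - 10365 = - \frac{309727}{10} - 10365 = - \frac{413377}{10}$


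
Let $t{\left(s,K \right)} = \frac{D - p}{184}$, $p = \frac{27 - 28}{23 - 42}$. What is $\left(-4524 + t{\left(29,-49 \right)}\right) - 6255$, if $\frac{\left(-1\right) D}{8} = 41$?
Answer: $- \frac{1638679}{152} \approx -10781.0$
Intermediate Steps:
$D = -328$ ($D = \left(-8\right) 41 = -328$)
$p = \frac{1}{19}$ ($p = - \frac{1}{-19} = \left(-1\right) \left(- \frac{1}{19}\right) = \frac{1}{19} \approx 0.052632$)
$t{\left(s,K \right)} = - \frac{271}{152}$ ($t{\left(s,K \right)} = \frac{-328 - \frac{1}{19}}{184} = \left(-328 - \frac{1}{19}\right) \frac{1}{184} = \left(- \frac{6233}{19}\right) \frac{1}{184} = - \frac{271}{152}$)
$\left(-4524 + t{\left(29,-49 \right)}\right) - 6255 = \left(-4524 - \frac{271}{152}\right) - 6255 = - \frac{687919}{152} - 6255 = - \frac{1638679}{152}$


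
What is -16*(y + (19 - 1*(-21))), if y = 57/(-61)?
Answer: -38128/61 ≈ -625.05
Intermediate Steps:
y = -57/61 (y = 57*(-1/61) = -57/61 ≈ -0.93443)
-16*(y + (19 - 1*(-21))) = -16*(-57/61 + (19 - 1*(-21))) = -16*(-57/61 + (19 + 21)) = -16*(-57/61 + 40) = -16*2383/61 = -38128/61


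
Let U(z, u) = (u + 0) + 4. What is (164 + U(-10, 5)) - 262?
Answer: -89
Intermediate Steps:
U(z, u) = 4 + u (U(z, u) = u + 4 = 4 + u)
(164 + U(-10, 5)) - 262 = (164 + (4 + 5)) - 262 = (164 + 9) - 262 = 173 - 262 = -89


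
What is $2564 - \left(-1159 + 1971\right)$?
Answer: $1752$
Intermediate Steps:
$2564 - \left(-1159 + 1971\right) = 2564 - 812 = 1752$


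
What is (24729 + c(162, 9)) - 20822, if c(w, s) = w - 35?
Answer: 4034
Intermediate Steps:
c(w, s) = -35 + w
(24729 + c(162, 9)) - 20822 = (24729 + (-35 + 162)) - 20822 = (24729 + 127) - 20822 = 24856 - 20822 = 4034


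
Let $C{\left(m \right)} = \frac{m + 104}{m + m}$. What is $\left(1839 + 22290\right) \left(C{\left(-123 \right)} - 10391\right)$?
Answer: $- \frac{20559251181}{82} \approx -2.5072 \cdot 10^{8}$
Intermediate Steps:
$C{\left(m \right)} = \frac{104 + m}{2 m}$
$\left(1839 + 22290\right) \left(C{\left(-123 \right)} - 10391\right) = \left(1839 + 22290\right) \left(\frac{104 - 123}{2 \left(-123\right)} - 10391\right) = 24129 \left(\frac{1}{2} \left(- \frac{1}{123}\right) \left(-19\right) - 10391\right) = 24129 \left(\frac{19}{246} - 10391\right) = 24129 \left(- \frac{2556167}{246}\right) = - \frac{20559251181}{82}$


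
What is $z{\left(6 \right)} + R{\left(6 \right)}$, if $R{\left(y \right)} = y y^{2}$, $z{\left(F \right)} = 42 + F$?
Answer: $264$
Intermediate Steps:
$R{\left(y \right)} = y^{3}$
$z{\left(6 \right)} + R{\left(6 \right)} = \left(42 + 6\right) + 6^{3} = 48 + 216 = 264$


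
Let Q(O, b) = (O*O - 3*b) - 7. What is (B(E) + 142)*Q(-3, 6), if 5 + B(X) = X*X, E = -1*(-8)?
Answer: -3216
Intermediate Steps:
Q(O, b) = -7 + O² - 3*b (Q(O, b) = (O² - 3*b) - 7 = -7 + O² - 3*b)
E = 8
B(X) = -5 + X² (B(X) = -5 + X*X = -5 + X²)
(B(E) + 142)*Q(-3, 6) = ((-5 + 8²) + 142)*(-7 + (-3)² - 3*6) = ((-5 + 64) + 142)*(-7 + 9 - 18) = (59 + 142)*(-16) = 201*(-16) = -3216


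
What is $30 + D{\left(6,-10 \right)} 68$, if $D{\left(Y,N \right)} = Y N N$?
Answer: $40830$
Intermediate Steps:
$D{\left(Y,N \right)} = Y N^{2}$ ($D{\left(Y,N \right)} = N Y N = Y N^{2}$)
$30 + D{\left(6,-10 \right)} 68 = 30 + 6 \left(-10\right)^{2} \cdot 68 = 30 + 6 \cdot 100 \cdot 68 = 30 + 600 \cdot 68 = 30 + 40800 = 40830$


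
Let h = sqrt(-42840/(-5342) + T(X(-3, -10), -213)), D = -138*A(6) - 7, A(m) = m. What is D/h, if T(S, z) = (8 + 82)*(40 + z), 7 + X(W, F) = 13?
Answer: 167*I*sqrt(493435198)/554214 ≈ 6.6935*I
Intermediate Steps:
X(W, F) = 6 (X(W, F) = -7 + 13 = 6)
T(S, z) = 3600 + 90*z (T(S, z) = 90*(40 + z) = 3600 + 90*z)
D = -835 (D = -138*6 - 7 = -828 - 7 = -835)
h = 15*I*sqrt(493435198)/2671 (h = sqrt(-42840/(-5342) + (3600 + 90*(-213))) = sqrt(-42840*(-1/5342) + (3600 - 19170)) = sqrt(21420/2671 - 15570) = sqrt(-41566050/2671) = 15*I*sqrt(493435198)/2671 ≈ 124.75*I)
D/h = -835*(-I*sqrt(493435198)/2771070) = -(-167)*I*sqrt(493435198)/554214 = 167*I*sqrt(493435198)/554214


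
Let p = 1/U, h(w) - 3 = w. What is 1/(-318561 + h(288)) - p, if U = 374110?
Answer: -34619/5953399485 ≈ -5.8150e-6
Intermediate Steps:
h(w) = 3 + w
p = 1/374110 ≈ 2.6730e-6
1/(-318561 + h(288)) - p = 1/(-318561 + (3 + 288)) - 1*1/374110 = 1/(-318561 + 291) - 1/374110 = 1/(-318270) - 1/374110 = -1/318270 - 1/374110 = -34619/5953399485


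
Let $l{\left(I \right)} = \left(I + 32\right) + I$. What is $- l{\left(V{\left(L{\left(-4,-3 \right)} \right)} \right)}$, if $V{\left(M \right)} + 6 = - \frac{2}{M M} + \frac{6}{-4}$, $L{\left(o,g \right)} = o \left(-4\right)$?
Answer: $- \frac{1087}{64} \approx -16.984$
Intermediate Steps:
$L{\left(o,g \right)} = - 4 o$
$V{\left(M \right)} = - \frac{15}{2} - \frac{2}{M^{2}}$ ($V{\left(M \right)} = -6 + \left(- \frac{2}{M M} + \frac{6}{-4}\right) = -6 + \left(- \frac{2}{M^{2}} + 6 \left(- \frac{1}{4}\right)\right) = -6 - \left(\frac{3}{2} + \frac{2}{M^{2}}\right) = - \frac{15}{2} - \frac{2}{M^{2}}$)
$l{\left(I \right)} = 32 + 2 I$ ($l{\left(I \right)} = \left(32 + I\right) + I = 32 + 2 I$)
$- l{\left(V{\left(L{\left(-4,-3 \right)} \right)} \right)} = - (32 + 2 \left(- \frac{15}{2} - \frac{2}{256}\right)) = - (32 + 2 \left(- \frac{15}{2} - \frac{1}{128}\right)) = - (32 + 2 \left(- \frac{961}{128}\right)) = - (32 - \frac{961}{64}) = \left(-1\right) \frac{1087}{64} = - \frac{1087}{64}$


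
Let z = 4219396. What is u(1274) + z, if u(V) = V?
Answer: 4220670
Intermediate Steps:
u(1274) + z = 1274 + 4219396 = 4220670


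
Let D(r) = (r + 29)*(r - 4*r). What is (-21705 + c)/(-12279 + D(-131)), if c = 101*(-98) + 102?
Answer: 31501/52365 ≈ 0.60157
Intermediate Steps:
D(r) = -3*r*(29 + r) (D(r) = (29 + r)*(-3*r) = -3*r*(29 + r))
c = -9796 (c = -9898 + 102 = -9796)
(-21705 + c)/(-12279 + D(-131)) = (-21705 - 9796)/(-12279 - 3*(-131)*(29 - 131)) = -31501/(-12279 - 3*(-131)*(-102)) = -31501/(-12279 - 40086) = -31501/(-52365) = -31501*(-1/52365) = 31501/52365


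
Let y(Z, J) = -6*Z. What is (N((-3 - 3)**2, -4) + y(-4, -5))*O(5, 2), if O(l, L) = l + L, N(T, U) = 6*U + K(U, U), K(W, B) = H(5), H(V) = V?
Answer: 35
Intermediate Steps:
K(W, B) = 5
N(T, U) = 5 + 6*U (N(T, U) = 6*U + 5 = 5 + 6*U)
O(l, L) = L + l
(N((-3 - 3)**2, -4) + y(-4, -5))*O(5, 2) = ((5 + 6*(-4)) - 6*(-4))*(2 + 5) = ((5 - 24) + 24)*7 = (-19 + 24)*7 = 5*7 = 35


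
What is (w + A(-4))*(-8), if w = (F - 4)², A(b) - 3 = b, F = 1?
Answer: -64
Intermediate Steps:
A(b) = 3 + b
w = 9 (w = (1 - 4)² = (-3)² = 9)
(w + A(-4))*(-8) = (9 + (3 - 4))*(-8) = (9 - 1)*(-8) = 8*(-8) = -64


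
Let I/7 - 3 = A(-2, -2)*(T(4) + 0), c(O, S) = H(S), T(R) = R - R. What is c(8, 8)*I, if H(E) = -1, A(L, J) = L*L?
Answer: -21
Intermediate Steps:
T(R) = 0
A(L, J) = L**2
c(O, S) = -1
I = 21 (I = 21 + 7*((-2)**2*(0 + 0)) = 21 + 7*(4*0) = 21 + 7*0 = 21 + 0 = 21)
c(8, 8)*I = -1*21 = -21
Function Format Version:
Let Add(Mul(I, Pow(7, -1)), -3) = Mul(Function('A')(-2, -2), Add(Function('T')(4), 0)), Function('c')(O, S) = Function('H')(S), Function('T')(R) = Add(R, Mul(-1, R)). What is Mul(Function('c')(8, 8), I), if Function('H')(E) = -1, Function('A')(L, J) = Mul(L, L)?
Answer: -21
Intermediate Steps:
Function('T')(R) = 0
Function('A')(L, J) = Pow(L, 2)
Function('c')(O, S) = -1
I = 21 (I = Add(21, Mul(7, Mul(Pow(-2, 2), Add(0, 0)))) = Add(21, Mul(7, Mul(4, 0))) = Add(21, Mul(7, 0)) = Add(21, 0) = 21)
Mul(Function('c')(8, 8), I) = Mul(-1, 21) = -21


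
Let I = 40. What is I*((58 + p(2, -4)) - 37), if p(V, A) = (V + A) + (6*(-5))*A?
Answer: 5560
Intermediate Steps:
p(V, A) = V - 29*A (p(V, A) = (A + V) - 30*A = V - 29*A)
I*((58 + p(2, -4)) - 37) = 40*((58 + (2 - 29*(-4))) - 37) = 40*((58 + (2 + 116)) - 37) = 40*((58 + 118) - 37) = 40*(176 - 37) = 40*139 = 5560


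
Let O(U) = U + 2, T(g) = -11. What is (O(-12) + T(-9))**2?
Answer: 441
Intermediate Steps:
O(U) = 2 + U
(O(-12) + T(-9))**2 = ((2 - 12) - 11)**2 = (-10 - 11)**2 = (-21)**2 = 441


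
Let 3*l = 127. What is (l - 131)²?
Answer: 70756/9 ≈ 7861.8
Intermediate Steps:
l = 127/3 (l = (⅓)*127 = 127/3 ≈ 42.333)
(l - 131)² = (127/3 - 131)² = (-266/3)² = 70756/9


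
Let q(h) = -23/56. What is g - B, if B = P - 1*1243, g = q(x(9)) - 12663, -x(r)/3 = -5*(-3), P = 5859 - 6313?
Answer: -614119/56 ≈ -10966.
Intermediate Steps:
P = -454
x(r) = -45 (x(r) = -(-15)*(-3) = -3*15 = -45)
q(h) = -23/56 (q(h) = -23*1/56 = -23/56)
g = -709151/56 (g = -23/56 - 12663 = -709151/56 ≈ -12663.)
B = -1697 (B = -454 - 1*1243 = -454 - 1243 = -1697)
g - B = -709151/56 - 1*(-1697) = -709151/56 + 1697 = -614119/56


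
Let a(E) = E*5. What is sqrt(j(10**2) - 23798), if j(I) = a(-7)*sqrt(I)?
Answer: 2*I*sqrt(6037) ≈ 155.4*I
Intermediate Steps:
a(E) = 5*E
j(I) = -35*sqrt(I) (j(I) = (5*(-7))*sqrt(I) = -35*sqrt(I))
sqrt(j(10**2) - 23798) = sqrt(-35*sqrt(10**2) - 23798) = sqrt(-35*sqrt(100) - 23798) = sqrt(-35*10 - 23798) = sqrt(-350 - 23798) = sqrt(-24148) = 2*I*sqrt(6037)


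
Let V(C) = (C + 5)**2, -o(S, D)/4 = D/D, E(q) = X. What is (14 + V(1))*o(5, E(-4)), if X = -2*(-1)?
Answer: -200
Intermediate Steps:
X = 2
E(q) = 2
o(S, D) = -4 (o(S, D) = -4*D/D = -4*1 = -4)
V(C) = (5 + C)**2
(14 + V(1))*o(5, E(-4)) = (14 + (5 + 1)**2)*(-4) = (14 + 6**2)*(-4) = (14 + 36)*(-4) = 50*(-4) = -200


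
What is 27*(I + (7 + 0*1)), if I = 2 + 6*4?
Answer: 891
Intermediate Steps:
I = 26 (I = 2 + 24 = 26)
27*(I + (7 + 0*1)) = 27*(26 + (7 + 0*1)) = 27*(26 + (7 + 0)) = 27*(26 + 7) = 27*33 = 891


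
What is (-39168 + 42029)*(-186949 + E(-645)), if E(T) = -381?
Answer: -535951130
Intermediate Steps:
(-39168 + 42029)*(-186949 + E(-645)) = (-39168 + 42029)*(-186949 - 381) = 2861*(-187330) = -535951130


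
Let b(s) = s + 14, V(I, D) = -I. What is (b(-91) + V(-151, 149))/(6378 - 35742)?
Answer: -37/14682 ≈ -0.0025201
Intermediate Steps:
b(s) = 14 + s
(b(-91) + V(-151, 149))/(6378 - 35742) = ((14 - 91) - 1*(-151))/(6378 - 35742) = (-77 + 151)/(-29364) = 74*(-1/29364) = -37/14682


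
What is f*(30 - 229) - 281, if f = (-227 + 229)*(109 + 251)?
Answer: -143561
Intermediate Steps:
f = 720 (f = 2*360 = 720)
f*(30 - 229) - 281 = 720*(30 - 229) - 281 = 720*(-199) - 281 = -143280 - 281 = -143561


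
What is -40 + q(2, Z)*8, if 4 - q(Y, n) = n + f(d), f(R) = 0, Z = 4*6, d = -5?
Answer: -200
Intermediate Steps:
Z = 24
q(Y, n) = 4 - n (q(Y, n) = 4 - (n + 0) = 4 - n)
-40 + q(2, Z)*8 = -40 + (4 - 1*24)*8 = -40 + (4 - 24)*8 = -40 - 20*8 = -40 - 160 = -200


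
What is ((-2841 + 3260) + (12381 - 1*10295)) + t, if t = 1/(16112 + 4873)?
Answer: 52567426/20985 ≈ 2505.0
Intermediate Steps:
t = 1/20985 ≈ 4.7653e-5
((-2841 + 3260) + (12381 - 1*10295)) + t = ((-2841 + 3260) + (12381 - 1*10295)) + 1/20985 = (419 + (12381 - 10295)) + 1/20985 = (419 + 2086) + 1/20985 = 2505 + 1/20985 = 52567426/20985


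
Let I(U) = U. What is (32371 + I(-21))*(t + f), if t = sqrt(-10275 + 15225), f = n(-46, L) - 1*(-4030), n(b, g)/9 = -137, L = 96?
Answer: 90482950 + 485250*sqrt(22) ≈ 9.2759e+7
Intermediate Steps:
n(b, g) = -1233 (n(b, g) = 9*(-137) = -1233)
f = 2797 (f = -1233 - 1*(-4030) = -1233 + 4030 = 2797)
t = 15*sqrt(22) (t = sqrt(4950) = 15*sqrt(22) ≈ 70.356)
(32371 + I(-21))*(t + f) = (32371 - 21)*(15*sqrt(22) + 2797) = 32350*(2797 + 15*sqrt(22)) = 90482950 + 485250*sqrt(22)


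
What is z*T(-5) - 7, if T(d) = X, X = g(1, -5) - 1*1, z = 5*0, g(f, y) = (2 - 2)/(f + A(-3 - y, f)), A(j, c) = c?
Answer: -7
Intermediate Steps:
g(f, y) = 0 (g(f, y) = (2 - 2)/(f + f) = 0/((2*f)) = 0*(1/(2*f)) = 0)
z = 0
X = -1 (X = 0 - 1*1 = 0 - 1 = -1)
T(d) = -1
z*T(-5) - 7 = 0*(-1) - 7 = 0 - 7 = -7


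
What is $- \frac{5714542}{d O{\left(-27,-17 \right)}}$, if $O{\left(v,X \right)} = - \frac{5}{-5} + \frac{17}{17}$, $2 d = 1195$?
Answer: $- \frac{5714542}{1195} \approx -4782.0$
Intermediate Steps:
$d = \frac{1195}{2}$ ($d = \frac{1}{2} \cdot 1195 = \frac{1195}{2} \approx 597.5$)
$O{\left(v,X \right)} = 2$ ($O{\left(v,X \right)} = \left(-5\right) \left(- \frac{1}{5}\right) + 17 \cdot \frac{1}{17} = 1 + 1 = 2$)
$- \frac{5714542}{d O{\left(-27,-17 \right)}} = - \frac{5714542}{\frac{1195}{2} \cdot 2} = - \frac{5714542}{1195}$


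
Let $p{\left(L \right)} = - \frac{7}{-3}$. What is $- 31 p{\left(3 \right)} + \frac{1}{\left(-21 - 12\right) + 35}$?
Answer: $- \frac{431}{6} \approx -71.833$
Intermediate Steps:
$p{\left(L \right)} = \frac{7}{3}$ ($p{\left(L \right)} = \left(-7\right) \left(- \frac{1}{3}\right) = \frac{7}{3}$)
$- 31 p{\left(3 \right)} + \frac{1}{\left(-21 - 12\right) + 35} = \left(-31\right) \frac{7}{3} + \frac{1}{\left(-21 - 12\right) + 35} = - \frac{217}{3} + \frac{1}{-33 + 35} = - \frac{217}{3} + \frac{1}{2} = - \frac{431}{6}$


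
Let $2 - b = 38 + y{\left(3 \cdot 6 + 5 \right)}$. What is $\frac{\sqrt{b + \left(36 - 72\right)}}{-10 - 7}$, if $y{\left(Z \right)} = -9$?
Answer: $- \frac{3 i \sqrt{7}}{17} \approx - 0.4669 i$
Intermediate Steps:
$b = -27$ ($b = 2 - \left(38 - 9\right) = 2 - 29 = -27$)
$\frac{\sqrt{b + \left(36 - 72\right)}}{-10 - 7} = \frac{\sqrt{-27 + \left(36 - 72\right)}}{-10 - 7} = \frac{\sqrt{-27 + \left(36 - 72\right)}}{-17} = \sqrt{-27 - 36} \left(- \frac{1}{17}\right) = \sqrt{-63} \left(- \frac{1}{17}\right) = 3 i \sqrt{7} \left(- \frac{1}{17}\right) = - \frac{3 i \sqrt{7}}{17}$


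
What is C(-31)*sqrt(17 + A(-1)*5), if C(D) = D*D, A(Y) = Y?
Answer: 1922*sqrt(3) ≈ 3329.0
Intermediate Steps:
C(D) = D**2
C(-31)*sqrt(17 + A(-1)*5) = (-31)**2*sqrt(17 - 1*5) = 961*sqrt(17 - 5) = 961*sqrt(12) = 961*(2*sqrt(3)) = 1922*sqrt(3)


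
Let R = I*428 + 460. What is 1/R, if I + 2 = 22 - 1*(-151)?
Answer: 1/73648 ≈ 1.3578e-5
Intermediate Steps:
I = 171 (I = -2 + (22 - 1*(-151)) = -2 + (22 + 151) = -2 + 173 = 171)
R = 73648 (R = 171*428 + 460 = 73188 + 460 = 73648)
1/R = 1/73648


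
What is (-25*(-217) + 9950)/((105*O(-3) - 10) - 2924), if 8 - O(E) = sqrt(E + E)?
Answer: -1788625/247277 + 179375*I*sqrt(6)/494554 ≈ -7.2333 + 0.88843*I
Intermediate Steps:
O(E) = 8 - sqrt(2)*sqrt(E) (O(E) = 8 - sqrt(E + E) = 8 - sqrt(2*E) = 8 - sqrt(2)*sqrt(E))
(-25*(-217) + 9950)/((105*O(-3) - 10) - 2924) = (-25*(-217) + 9950)/((105*(8 - sqrt(2)*sqrt(-3)) - 10) - 2924) = (5425 + 9950)/((105*(8 - sqrt(2)*I*sqrt(3)) - 10) - 2924) = 15375/((105*(8 - I*sqrt(6)) - 10) - 2924) = 15375/(((840 - 105*I*sqrt(6)) - 10) - 2924) = 15375/((830 - 105*I*sqrt(6)) - 2924) = 15375/(-2094 - 105*I*sqrt(6))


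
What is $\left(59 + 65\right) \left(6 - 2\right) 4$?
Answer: $1984$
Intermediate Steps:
$\left(59 + 65\right) \left(6 - 2\right) 4 = 124 \cdot 4 \cdot 4 = 124 \cdot 16 = 1984$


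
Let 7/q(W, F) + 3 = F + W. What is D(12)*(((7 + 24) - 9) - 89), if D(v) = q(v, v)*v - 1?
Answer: -201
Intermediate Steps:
q(W, F) = 7/(-3 + F + W) (q(W, F) = 7/(-3 + (F + W)) = 7/(-3 + F + W))
D(v) = -1 + 7*v/(-3 + 2*v) (D(v) = (7/(-3 + v + v))*v - 1 = (7/(-3 + 2*v))*v - 1 = 7*v/(-3 + 2*v) - 1 = -1 + 7*v/(-3 + 2*v))
D(12)*(((7 + 24) - 9) - 89) = ((3 + 5*12)/(-3 + 2*12))*(((7 + 24) - 9) - 89) = ((3 + 60)/(-3 + 24))*((31 - 9) - 89) = (63/21)*(22 - 89) = ((1/21)*63)*(-67) = 3*(-67) = -201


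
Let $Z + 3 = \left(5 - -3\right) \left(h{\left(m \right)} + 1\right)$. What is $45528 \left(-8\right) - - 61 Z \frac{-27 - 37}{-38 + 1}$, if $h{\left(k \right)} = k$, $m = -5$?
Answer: $- \frac{13612928}{37} \approx -3.6792 \cdot 10^{5}$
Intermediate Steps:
$Z = -35$ ($Z = -3 + \left(5 - -3\right) \left(-5 + 1\right) = -3 + \left(5 + 3\right) \left(-4\right) = -3 + 8 \left(-4\right) = -3 - 32 = -35$)
$45528 \left(-8\right) - - 61 Z \frac{-27 - 37}{-38 + 1} = 45528 \left(-8\right) - \left(-61\right) \left(-35\right) \frac{-27 - 37}{-38 + 1} = -364224 - 2135 \left(- \frac{64}{-37}\right) = -364224 - 2135 \left(\left(-64\right) \left(- \frac{1}{37}\right)\right) = -364224 - 2135 \cdot \frac{64}{37} = -364224 - \frac{136640}{37} = - \frac{13612928}{37}$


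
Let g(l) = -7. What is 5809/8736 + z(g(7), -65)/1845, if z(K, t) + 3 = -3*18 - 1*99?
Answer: 1039421/1790880 ≈ 0.58040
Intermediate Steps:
z(K, t) = -156 (z(K, t) = -3 + (-3*18 - 1*99) = -3 + (-54 - 99) = -3 - 153 = -156)
5809/8736 + z(g(7), -65)/1845 = 5809/8736 - 156/1845 = 5809*(1/8736) - 156*1/1845 = 5809/8736 - 52/615 = 1039421/1790880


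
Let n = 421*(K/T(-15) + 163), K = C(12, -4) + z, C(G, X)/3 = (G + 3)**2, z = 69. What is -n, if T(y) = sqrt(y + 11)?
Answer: -68623 + 156612*I ≈ -68623.0 + 1.5661e+5*I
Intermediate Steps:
C(G, X) = 3*(3 + G)**2 (C(G, X) = 3*(G + 3)**2 = 3*(3 + G)**2)
T(y) = sqrt(11 + y)
K = 744 (K = 3*(3 + 12)**2 + 69 = 3*15**2 + 69 = 3*225 + 69 = 675 + 69 = 744)
n = 68623 - 156612*I (n = 421*(744/(sqrt(11 - 15)) + 163) = 421*(744/(sqrt(-4)) + 163) = 421*(744/((2*I)) + 163) = 421*(744*(-I/2) + 163) = 421*(-372*I + 163) = 421*(163 - 372*I) = 68623 - 156612*I ≈ 68623.0 - 1.5661e+5*I)
-n = -(68623 - 156612*I) = -68623 + 156612*I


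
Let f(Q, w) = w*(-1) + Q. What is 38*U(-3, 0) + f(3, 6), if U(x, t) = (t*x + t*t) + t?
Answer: -3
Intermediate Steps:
f(Q, w) = Q - w (f(Q, w) = -w + Q = Q - w)
U(x, t) = t + t² + t*x (U(x, t) = (t*x + t²) + t = (t² + t*x) + t = t + t² + t*x)
38*U(-3, 0) + f(3, 6) = 38*(0*(1 + 0 - 3)) + (3 - 1*6) = 38*(0*(-2)) + (3 - 6) = 38*0 - 3 = 0 - 3 = -3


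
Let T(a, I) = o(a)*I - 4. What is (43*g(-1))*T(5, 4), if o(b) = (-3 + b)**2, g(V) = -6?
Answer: -3096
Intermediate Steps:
T(a, I) = -4 + I*(-3 + a)**2 (T(a, I) = (-3 + a)**2*I - 4 = I*(-3 + a)**2 - 4 = -4 + I*(-3 + a)**2)
(43*g(-1))*T(5, 4) = (43*(-6))*(-4 + 4*(-3 + 5)**2) = -258*(-4 + 4*2**2) = -258*(-4 + 4*4) = -258*(-4 + 16) = -258*12 = -3096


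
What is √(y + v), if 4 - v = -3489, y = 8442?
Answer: √11935 ≈ 109.25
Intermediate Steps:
v = 3493 (v = 4 - 1*(-3489) = 4 + 3489 = 3493)
√(y + v) = √(8442 + 3493) = √11935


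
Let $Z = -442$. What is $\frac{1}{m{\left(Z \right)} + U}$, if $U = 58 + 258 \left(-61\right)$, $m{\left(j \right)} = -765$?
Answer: $- \frac{1}{16445} \approx -6.0809 \cdot 10^{-5}$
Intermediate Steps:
$U = -15680$ ($U = 58 - 15738 = -15680$)
$\frac{1}{m{\left(Z \right)} + U} = \frac{1}{-765 - 15680} = \frac{1}{-16445} = - \frac{1}{16445}$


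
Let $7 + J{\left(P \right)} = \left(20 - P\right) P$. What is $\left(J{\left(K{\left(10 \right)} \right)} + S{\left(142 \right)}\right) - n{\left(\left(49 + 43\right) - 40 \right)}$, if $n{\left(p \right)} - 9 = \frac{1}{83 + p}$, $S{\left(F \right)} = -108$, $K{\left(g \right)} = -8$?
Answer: $- \frac{46981}{135} \approx -348.01$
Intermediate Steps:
$n{\left(p \right)} = 9 + \frac{1}{83 + p}$
$J{\left(P \right)} = -7 + P \left(20 - P\right)$ ($J{\left(P \right)} = -7 + \left(20 - P\right) P = -7 + P \left(20 - P\right)$)
$\left(J{\left(K{\left(10 \right)} \right)} + S{\left(142 \right)}\right) - n{\left(\left(49 + 43\right) - 40 \right)} = \left(\left(-7 - \left(-8\right)^{2} + 20 \left(-8\right)\right) - 108\right) - \frac{748 + 9 \left(\left(49 + 43\right) - 40\right)}{83 + \left(\left(49 + 43\right) - 40\right)} = \left(\left(-7 - 64 - 160\right) - 108\right) - \frac{748 + 9 \left(92 - 40\right)}{83 + \left(92 - 40\right)} = \left(\left(-7 - 64 - 160\right) - 108\right) - \frac{748 + 9 \cdot 52}{83 + 52} = \left(-231 - 108\right) - \frac{748 + 468}{135} = -339 - \frac{1}{135} \cdot 1216 = -339 - \frac{1216}{135} = - \frac{46981}{135}$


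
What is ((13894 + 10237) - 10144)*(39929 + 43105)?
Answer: 1161396558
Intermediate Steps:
((13894 + 10237) - 10144)*(39929 + 43105) = (24131 - 10144)*83034 = 13987*83034 = 1161396558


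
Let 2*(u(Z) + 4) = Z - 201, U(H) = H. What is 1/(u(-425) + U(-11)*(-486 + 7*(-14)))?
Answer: 1/6107 ≈ 0.00016375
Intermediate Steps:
u(Z) = -209/2 + Z/2 (u(Z) = -4 + (Z - 201)/2 = -4 + (-201 + Z)/2 = -4 + (-201/2 + Z/2) = -209/2 + Z/2)
1/(u(-425) + U(-11)*(-486 + 7*(-14))) = 1/((-209/2 + (½)*(-425)) - 11*(-486 + 7*(-14))) = 1/((-209/2 - 425/2) - 11*(-486 - 98)) = 1/(-317 - 11*(-584)) = 1/(-317 + 6424) = 1/6107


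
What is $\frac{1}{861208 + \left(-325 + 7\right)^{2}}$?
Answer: $\frac{1}{962332} \approx 1.0391 \cdot 10^{-6}$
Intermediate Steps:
$\frac{1}{861208 + \left(-325 + 7\right)^{2}} = \frac{1}{861208 + \left(-318\right)^{2}} = \frac{1}{861208 + 101124} = \frac{1}{962332}$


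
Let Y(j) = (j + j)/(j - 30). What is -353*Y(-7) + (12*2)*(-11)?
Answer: -14710/37 ≈ -397.57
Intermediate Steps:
Y(j) = 2*j/(-30 + j) (Y(j) = (2*j)/(-30 + j) = 2*j/(-30 + j))
-353*Y(-7) + (12*2)*(-11) = -706*(-7)/(-30 - 7) + (12*2)*(-11) = -706*(-7)/(-37) + 24*(-11) = -706*(-7)*(-1)/37 - 264 = -353*14/37 - 264 = -4942/37 - 264 = -14710/37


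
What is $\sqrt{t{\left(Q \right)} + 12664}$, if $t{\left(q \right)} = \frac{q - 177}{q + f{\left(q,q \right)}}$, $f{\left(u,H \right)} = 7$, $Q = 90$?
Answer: $\frac{\sqrt{119147137}}{97} \approx 112.53$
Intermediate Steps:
$t{\left(q \right)} = \frac{-177 + q}{7 + q}$ ($t{\left(q \right)} = \frac{q - 177}{q + 7} = \frac{-177 + q}{7 + q}$)
$\sqrt{t{\left(Q \right)} + 12664} = \sqrt{\frac{-177 + 90}{7 + 90} + 12664} = \sqrt{\frac{1}{97} \left(-87\right) + 12664} = \sqrt{- \frac{87}{97} + 12664} = \sqrt{\frac{1228321}{97}} = \frac{\sqrt{119147137}}{97}$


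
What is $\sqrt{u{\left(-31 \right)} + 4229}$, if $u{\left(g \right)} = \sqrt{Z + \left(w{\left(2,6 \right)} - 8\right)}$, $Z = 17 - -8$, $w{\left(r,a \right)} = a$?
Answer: $\sqrt{4229 + \sqrt{23}} \approx 65.068$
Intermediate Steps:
$Z = 25$ ($Z = 17 + 8 = 25$)
$u{\left(g \right)} = \sqrt{23}$ ($u{\left(g \right)} = \sqrt{25 + \left(6 - 8\right)} = \sqrt{25 - 2} = \sqrt{23}$)
$\sqrt{u{\left(-31 \right)} + 4229} = \sqrt{\sqrt{23} + 4229} = \sqrt{4229 + \sqrt{23}}$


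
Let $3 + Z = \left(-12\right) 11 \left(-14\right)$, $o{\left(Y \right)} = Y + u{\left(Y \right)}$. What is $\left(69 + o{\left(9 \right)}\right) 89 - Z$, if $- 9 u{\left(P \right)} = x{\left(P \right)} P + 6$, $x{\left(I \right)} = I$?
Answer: $\frac{12710}{3} \approx 4236.7$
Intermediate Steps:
$u{\left(P \right)} = - \frac{2}{3} - \frac{P^{2}}{9}$ ($u{\left(P \right)} = - \frac{P P + 6}{9} = - \frac{P^{2} + 6}{9} = - \frac{6 + P^{2}}{9} = - \frac{2}{3} - \frac{P^{2}}{9}$)
$o{\left(Y \right)} = - \frac{2}{3} + Y - \frac{Y^{2}}{9}$ ($o{\left(Y \right)} = Y - \left(\frac{2}{3} + \frac{Y^{2}}{9}\right) = - \frac{2}{3} + Y - \frac{Y^{2}}{9}$)
$Z = 1845$ ($Z = -3 + \left(-12\right) 11 \left(-14\right) = -3 - -1848 = -3 + 1848 = 1845$)
$\left(69 + o{\left(9 \right)}\right) 89 - Z = \left(69 - \left(- \frac{25}{3} + 9\right)\right) 89 - 1845 = \left(69 - \frac{2}{3}\right) 89 - 1845 = \frac{205}{3} \cdot 89 - 1845 = \frac{18245}{3} - 1845 = \frac{12710}{3}$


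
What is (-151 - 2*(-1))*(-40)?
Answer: 5960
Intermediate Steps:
(-151 - 2*(-1))*(-40) = (-151 + 2)*(-40) = -149*(-40) = 5960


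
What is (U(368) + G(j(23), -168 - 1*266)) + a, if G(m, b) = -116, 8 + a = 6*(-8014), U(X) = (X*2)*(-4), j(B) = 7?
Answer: -51152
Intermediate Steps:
U(X) = -8*X (U(X) = (2*X)*(-4) = -8*X)
a = -48092 (a = -8 + 6*(-8014) = -8 - 48084 = -48092)
(U(368) + G(j(23), -168 - 1*266)) + a = (-8*368 - 116) - 48092 = (-2944 - 116) - 48092 = -3060 - 48092 = -51152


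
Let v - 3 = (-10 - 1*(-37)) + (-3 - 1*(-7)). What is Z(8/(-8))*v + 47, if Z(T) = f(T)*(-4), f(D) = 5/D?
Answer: 727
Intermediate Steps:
Z(T) = -20/T (Z(T) = (5/T)*(-4) = -20/T)
v = 34 (v = 3 + ((-10 - 1*(-37)) + (-3 - 1*(-7))) = 3 + ((-10 + 37) + (-3 + 7)) = 3 + (27 + 4) = 3 + 31 = 34)
Z(8/(-8))*v + 47 = -20/(8/(-8))*34 + 47 = -20/(8*(-⅛))*34 + 47 = -20/(-1)*34 + 47 = -20*(-1)*34 + 47 = 20*34 + 47 = 680 + 47 = 727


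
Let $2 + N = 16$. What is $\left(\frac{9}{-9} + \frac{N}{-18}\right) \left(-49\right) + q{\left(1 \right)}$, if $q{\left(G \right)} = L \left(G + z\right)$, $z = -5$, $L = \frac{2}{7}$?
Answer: $\frac{5416}{63} \approx 85.968$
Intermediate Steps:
$L = \frac{2}{7}$ ($L = 2 \cdot \frac{1}{7} = \frac{2}{7} \approx 0.28571$)
$N = 14$ ($N = -2 + 16 = 14$)
$q{\left(G \right)} = - \frac{10}{7} + \frac{2 G}{7}$ ($q{\left(G \right)} = \frac{2 \left(G - 5\right)}{7} = \frac{2 \left(-5 + G\right)}{7} = - \frac{10}{7} + \frac{2 G}{7}$)
$\left(\frac{9}{-9} + \frac{N}{-18}\right) \left(-49\right) + q{\left(1 \right)} = \left(\frac{9}{-9} + \frac{14}{-18}\right) \left(-49\right) + \left(- \frac{10}{7} + \frac{2}{7} \cdot 1\right) = \left(9 \left(- \frac{1}{9}\right) + 14 \left(- \frac{1}{18}\right)\right) \left(-49\right) + \left(- \frac{10}{7} + \frac{2}{7}\right) = \left(-1 - \frac{7}{9}\right) \left(-49\right) - \frac{8}{7} = \left(- \frac{16}{9}\right) \left(-49\right) - \frac{8}{7} = \frac{784}{9} - \frac{8}{7} = \frac{5416}{63}$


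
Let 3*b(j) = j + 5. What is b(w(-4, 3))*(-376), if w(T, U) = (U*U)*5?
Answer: -18800/3 ≈ -6266.7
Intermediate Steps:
w(T, U) = 5*U² (w(T, U) = U²*5 = 5*U²)
b(j) = 5/3 + j/3 (b(j) = (j + 5)/3 = (5 + j)/3 = 5/3 + j/3)
b(w(-4, 3))*(-376) = (5/3 + (5*3²)/3)*(-376) = (5/3 + (5*9)/3)*(-376) = (5/3 + (⅓)*45)*(-376) = (5/3 + 15)*(-376) = (50/3)*(-376) = -18800/3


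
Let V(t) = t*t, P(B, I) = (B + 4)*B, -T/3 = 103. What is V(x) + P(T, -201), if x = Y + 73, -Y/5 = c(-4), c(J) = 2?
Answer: 98214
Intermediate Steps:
Y = -10 (Y = -5*2 = -10)
T = -309 (T = -3*103 = -309)
P(B, I) = B*(4 + B) (P(B, I) = (4 + B)*B = B*(4 + B))
x = 63 (x = -10 + 73 = 63)
V(t) = t²
V(x) + P(T, -201) = 63² - 309*(4 - 309) = 3969 - 309*(-305) = 3969 + 94245 = 98214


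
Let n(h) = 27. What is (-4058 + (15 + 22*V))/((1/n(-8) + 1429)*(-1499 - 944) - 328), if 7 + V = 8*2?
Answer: 103815/94269568 ≈ 0.0011013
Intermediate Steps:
V = 9 (V = -7 + 8*2 = -7 + 16 = 9)
(-4058 + (15 + 22*V))/((1/n(-8) + 1429)*(-1499 - 944) - 328) = (-4058 + (15 + 22*9))/((1/27 + 1429)*(-1499 - 944) - 328) = (-4058 + (15 + 198))/((1/27 + 1429)*(-2443) - 328) = (-4058 + 213)/((38584/27)*(-2443) - 328) = -3845/(-94260712/27 - 328) = -3845/(-94269568/27) = -3845*(-27/94269568) = 103815/94269568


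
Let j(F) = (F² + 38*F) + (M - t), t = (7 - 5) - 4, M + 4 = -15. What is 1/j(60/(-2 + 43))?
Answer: 1681/68503 ≈ 0.024539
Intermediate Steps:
M = -19 (M = -4 - 15 = -19)
t = -2 (t = 2 - 4 = -2)
j(F) = -17 + F² + 38*F (j(F) = (F² + 38*F) + (-19 - 1*(-2)) = (F² + 38*F) + (-19 + 2) = (F² + 38*F) - 17 = -17 + F² + 38*F)
1/j(60/(-2 + 43)) = 1/(-17 + (60/(-2 + 43))² + 38*(60/(-2 + 43))) = 1/(-17 + (60/41)² + 38*(60/41)) = 1/(-17 + 3600/1681 + 2280/41) = 1/(68503/1681) = 1681/68503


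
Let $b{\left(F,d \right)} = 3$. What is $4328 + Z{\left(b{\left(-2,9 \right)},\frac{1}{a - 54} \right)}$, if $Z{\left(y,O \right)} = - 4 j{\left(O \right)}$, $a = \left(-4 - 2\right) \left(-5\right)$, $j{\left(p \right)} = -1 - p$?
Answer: $\frac{25991}{6} \approx 4331.8$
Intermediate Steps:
$a = 30$ ($a = \left(-6\right) \left(-5\right) = 30$)
$Z{\left(y,O \right)} = 4 + 4 O$ ($Z{\left(y,O \right)} = - 4 \left(-1 - O\right) = 4 + 4 O$)
$4328 + Z{\left(b{\left(-2,9 \right)},\frac{1}{a - 54} \right)} = 4328 + \left(4 + \frac{4}{30 - 54}\right) = 4328 + \left(4 + \frac{4}{-24}\right) = 4328 + \left(4 + 4 \left(- \frac{1}{24}\right)\right) = 4328 + \left(4 - \frac{1}{6}\right) = 4328 + \frac{23}{6} = \frac{25991}{6}$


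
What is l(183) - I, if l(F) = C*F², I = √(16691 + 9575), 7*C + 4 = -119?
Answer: -4119147/7 - √26266 ≈ -5.8861e+5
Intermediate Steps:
C = -123/7 (C = -4/7 + (⅐)*(-119) = -4/7 - 17 = -123/7 ≈ -17.571)
I = √26266 ≈ 162.07
l(F) = -123*F²/7
l(183) - I = -123/7*183² - √26266 = -123/7*33489 - √26266 = -4119147/7 - √26266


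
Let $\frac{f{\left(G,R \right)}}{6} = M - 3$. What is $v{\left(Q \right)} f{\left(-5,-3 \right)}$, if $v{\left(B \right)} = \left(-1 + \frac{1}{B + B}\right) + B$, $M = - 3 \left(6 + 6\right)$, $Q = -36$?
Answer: $\frac{34645}{4} \approx 8661.3$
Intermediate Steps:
$M = -36$ ($M = \left(-3\right) 12 = -36$)
$f{\left(G,R \right)} = -234$ ($f{\left(G,R \right)} = 6 \left(-36 - 3\right) = 6 \left(-39\right) = -234$)
$v{\left(B \right)} = -1 + B + \frac{1}{2 B}$ ($v{\left(B \right)} = \left(-1 + \frac{1}{2 B}\right) + B = -1 + B + \frac{1}{2 B}$)
$v{\left(Q \right)} f{\left(-5,-3 \right)} = \left(-1 - 36 + \frac{1}{2 \left(-36\right)}\right) \left(-234\right) = \left(-1 - 36 + \frac{1}{2} \left(- \frac{1}{36}\right)\right) \left(-234\right) = \left(-1 - 36 - \frac{1}{72}\right) \left(-234\right) = \left(- \frac{2665}{72}\right) \left(-234\right) = \frac{34645}{4}$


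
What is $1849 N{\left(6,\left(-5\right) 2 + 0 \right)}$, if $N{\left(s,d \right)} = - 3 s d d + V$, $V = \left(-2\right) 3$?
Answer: $-3339294$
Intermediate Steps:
$V = -6$
$N{\left(s,d \right)} = -6 - 3 s d^{2}$ ($N{\left(s,d \right)} = - 3 s d d - 6 = - 3 d s d - 6 = - 3 s d^{2} - 6 = -6 - 3 s d^{2}$)
$1849 N{\left(6,\left(-5\right) 2 + 0 \right)} = 1849 \left(-6 - 18 \left(\left(-5\right) 2 + 0\right)^{2}\right) = 1849 \left(-6 - 18 \left(-10 + 0\right)^{2}\right) = 1849 \left(-6 - 18 \left(-10\right)^{2}\right) = 1849 \left(-6 - 18 \cdot 100\right) = 1849 \left(-6 - 1800\right) = 1849 \left(-1806\right) = -3339294$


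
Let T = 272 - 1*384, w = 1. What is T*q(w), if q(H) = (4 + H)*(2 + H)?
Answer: -1680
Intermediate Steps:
T = -112 (T = 272 - 384 = -112)
q(H) = (2 + H)*(4 + H)
T*q(w) = -112*(8 + 1² + 6*1) = -112*(8 + 1 + 6) = -112*15 = -1680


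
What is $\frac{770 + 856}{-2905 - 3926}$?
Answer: $- \frac{542}{2277} \approx -0.23803$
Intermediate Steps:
$\frac{770 + 856}{-2905 - 3926} = \frac{1626}{-2905 - 3926} = \frac{1626}{-6831} = 1626 \left(- \frac{1}{6831}\right) = - \frac{542}{2277}$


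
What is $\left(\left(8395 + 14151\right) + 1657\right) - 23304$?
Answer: $899$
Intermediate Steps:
$\left(\left(8395 + 14151\right) + 1657\right) - 23304 = \left(22546 + 1657\right) - 23304 = 24203 - 23304 = 899$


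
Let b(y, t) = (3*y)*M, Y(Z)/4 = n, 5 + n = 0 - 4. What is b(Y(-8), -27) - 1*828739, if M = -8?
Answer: -827875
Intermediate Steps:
n = -9 (n = -5 + (0 - 4) = -5 - 4 = -9)
Y(Z) = -36 (Y(Z) = 4*(-9) = -36)
b(y, t) = -24*y (b(y, t) = (3*y)*(-8) = -24*y)
b(Y(-8), -27) - 1*828739 = -24*(-36) - 1*828739 = 864 - 828739 = -827875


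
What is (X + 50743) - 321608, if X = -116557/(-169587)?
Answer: -45935066198/169587 ≈ -2.7086e+5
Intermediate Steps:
X = 116557/169587 (X = -116557*(-1/169587) = 116557/169587 ≈ 0.68730)
(X + 50743) - 321608 = (116557/169587 + 50743) - 321608 = 8605469698/169587 - 321608 = -45935066198/169587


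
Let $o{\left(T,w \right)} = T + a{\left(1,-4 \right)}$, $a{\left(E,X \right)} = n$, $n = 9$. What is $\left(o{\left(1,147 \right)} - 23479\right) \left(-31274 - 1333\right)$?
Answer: $765253683$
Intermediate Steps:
$a{\left(E,X \right)} = 9$
$o{\left(T,w \right)} = 9 + T$ ($o{\left(T,w \right)} = T + 9 = 9 + T$)
$\left(o{\left(1,147 \right)} - 23479\right) \left(-31274 - 1333\right) = \left(\left(9 + 1\right) - 23479\right) \left(-31274 - 1333\right) = \left(10 - 23479\right) \left(-32607\right) = \left(-23469\right) \left(-32607\right) = 765253683$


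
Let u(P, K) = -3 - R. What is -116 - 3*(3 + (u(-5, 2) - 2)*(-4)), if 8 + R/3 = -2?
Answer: 175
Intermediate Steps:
R = -30 (R = -24 + 3*(-2) = -24 - 6 = -30)
u(P, K) = 27 (u(P, K) = -3 - 1*(-30) = -3 + 30 = 27)
-116 - 3*(3 + (u(-5, 2) - 2)*(-4)) = -116 - 3*(3 + (27 - 2)*(-4)) = -116 - 3*(3 + 25*(-4)) = -116 - 3*(3 - 100) = -116 - 3*(-97) = -116 + 291 = 175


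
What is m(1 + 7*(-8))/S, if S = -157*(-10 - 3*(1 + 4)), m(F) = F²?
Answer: 121/157 ≈ 0.77070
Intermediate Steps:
S = 3925 (S = -157*(-10 - 3*5) = -157*(-10 - 15) = -157*(-25) = 3925)
m(1 + 7*(-8))/S = (1 + 7*(-8))²/3925 = (1 - 56)²*(1/3925) = (-55)²*(1/3925) = 3025*(1/3925) = 121/157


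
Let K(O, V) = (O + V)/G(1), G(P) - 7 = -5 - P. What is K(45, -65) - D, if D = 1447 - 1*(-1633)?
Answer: -3100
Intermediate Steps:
G(P) = 2 - P (G(P) = 7 + (-5 - P) = 2 - P)
K(O, V) = O + V (K(O, V) = (O + V)/(2 - 1*1) = (O + V)/(2 - 1) = (O + V)/1 = (O + V)*1 = O + V)
D = 3080 (D = 1447 + 1633 = 3080)
K(45, -65) - D = (45 - 65) - 1*3080 = -20 - 3080 = -3100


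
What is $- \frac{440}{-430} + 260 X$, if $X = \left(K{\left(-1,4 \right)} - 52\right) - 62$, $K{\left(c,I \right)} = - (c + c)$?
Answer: $- \frac{1252116}{43} \approx -29119.0$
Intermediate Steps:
$K{\left(c,I \right)} = - 2 c$
$X = -112$ ($X = \left(\left(-2\right) \left(-1\right) - 52\right) - 62 = \left(2 - 52\right) - 62 = -50 - 62 = -112$)
$- \frac{440}{-430} + 260 X = - \frac{440}{-430} + 260 \left(-112\right) = \left(-440\right) \left(- \frac{1}{430}\right) - 29120 = \frac{44}{43} - 29120 = - \frac{1252116}{43}$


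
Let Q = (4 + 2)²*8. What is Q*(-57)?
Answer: -16416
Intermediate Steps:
Q = 288 (Q = 6²*8 = 36*8 = 288)
Q*(-57) = 288*(-57) = -16416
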